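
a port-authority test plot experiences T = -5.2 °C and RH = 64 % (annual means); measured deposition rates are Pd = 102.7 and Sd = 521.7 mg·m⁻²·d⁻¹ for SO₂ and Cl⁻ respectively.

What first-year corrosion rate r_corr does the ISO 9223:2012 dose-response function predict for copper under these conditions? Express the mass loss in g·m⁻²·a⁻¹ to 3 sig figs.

copper: f(T) = +0.126·(T−10) [T≤10 °C] = -1.9152
  SO₂ term: 0.0053·102.7^0.26·exp(0.059·64-1.9152) = 0.1136
  Sd branch = 0.01025·Sd^0.27·e^(0.036·RH+0.049·T) = 0.4309 μm/a
  r_corr = 0.1136 + 0.4309 = 0.5445 μm/a
Convert to mass loss: 0.5445 μm/a × 8.96 g/cm³ = 4.879 g·m⁻²·a⁻¹

r_corr = 4.88 g·m⁻²·a⁻¹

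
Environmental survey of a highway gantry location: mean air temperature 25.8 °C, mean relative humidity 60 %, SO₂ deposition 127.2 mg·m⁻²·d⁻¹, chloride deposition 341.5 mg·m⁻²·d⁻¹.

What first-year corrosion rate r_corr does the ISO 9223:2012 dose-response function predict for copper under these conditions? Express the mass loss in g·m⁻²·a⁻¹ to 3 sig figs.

r_corr = 15.2 g·m⁻²·a⁻¹

copper: T>10 °C ⇒ hinge -0.080·(25.8−10) = -1.2640
  Pd branch = 0.0053·Pd^0.26·e^(0.059·RH+f) = 0.1819 μm/a
  Sd branch = 0.01025·Sd^0.27·e^(0.036·RH+0.049·T) = 1.52 μm/a
  sum: 0.1819 + 1.52 → r_corr = 1.702 μm/a
Convert to mass loss: 1.702 μm/a × 8.96 g/cm³ = 15.25 g·m⁻²·a⁻¹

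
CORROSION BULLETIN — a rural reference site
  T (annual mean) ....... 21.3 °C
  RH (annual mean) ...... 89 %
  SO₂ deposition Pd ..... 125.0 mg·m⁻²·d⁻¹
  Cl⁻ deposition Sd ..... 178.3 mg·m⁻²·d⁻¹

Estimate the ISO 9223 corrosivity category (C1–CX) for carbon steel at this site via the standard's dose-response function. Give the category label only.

carbon steel: temperature factor f = -0.054·(11.3) = -0.6102
  Pd branch = 1.77·Pd^0.52·e^(0.02·RH+f) = 70.21 μm/a
  Cl⁻ term: 0.102·178.3^0.62·exp(0.033·89+0.04·21.3) = 112.2
  sum: 70.21 + 112.2 → r_corr = 182.4 μm/a
182 μm/a falls in (80, 200] for carbon steel → category C5

C5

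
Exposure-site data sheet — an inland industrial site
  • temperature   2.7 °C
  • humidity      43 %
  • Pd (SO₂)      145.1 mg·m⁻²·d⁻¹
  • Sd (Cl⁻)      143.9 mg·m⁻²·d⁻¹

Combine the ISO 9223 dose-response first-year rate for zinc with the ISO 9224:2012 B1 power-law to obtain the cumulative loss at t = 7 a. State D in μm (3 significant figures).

zinc: T≤10 °C ⇒ hinge +0.038·(2.7−10) = -0.2774
  sulphur-dioxide contribution → 0.6314 μm/a
  chloride contribution → 0.5275 μm/a
  ⇒ r_corr(zinc) = 1.159 μm/a
Long-term exponent b (ISO 9224 Table 2, B1) = 0.813
  D(7) = 1.159 × 7^0.813 = 1.159 × 4.865 = 5.638 μm

D(7) = 5.64 μm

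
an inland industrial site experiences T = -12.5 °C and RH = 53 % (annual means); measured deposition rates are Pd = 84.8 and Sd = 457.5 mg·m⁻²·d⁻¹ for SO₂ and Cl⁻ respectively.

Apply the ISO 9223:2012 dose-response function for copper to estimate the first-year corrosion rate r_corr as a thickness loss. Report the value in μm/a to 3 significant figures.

copper: f(T) = +0.126·(T−10) [T≤10 °C] = -2.8350
  Pd branch = 0.0053·Pd^0.26·e^(0.059·RH+f) = 0.02252 μm/a
  Cl⁻ term: 0.01025·457.5^0.27·exp(0.036·53+0.049·-12.5) = 0.1957
  sum: 0.02252 + 0.1957 → r_corr = 0.2182 μm/a

r_corr = 0.218 μm/a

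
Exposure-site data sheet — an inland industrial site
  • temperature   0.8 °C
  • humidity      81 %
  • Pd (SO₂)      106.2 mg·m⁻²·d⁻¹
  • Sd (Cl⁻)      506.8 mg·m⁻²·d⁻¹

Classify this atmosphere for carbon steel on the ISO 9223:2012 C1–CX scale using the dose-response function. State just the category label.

C5

carbon steel: temperature factor f = +0.150·(-9.2) = -1.3800
  Pd branch = 1.77·Pd^0.52·e^(0.02·RH+f) = 25.46 μm/a
  Sd branch = 0.102·Sd^0.62·e^(0.033·RH+0.04·T) = 72.5 μm/a
  r_corr = 25.46 + 72.5 = 97.96 μm/a
98 μm/a falls in (80, 200] for carbon steel → category C5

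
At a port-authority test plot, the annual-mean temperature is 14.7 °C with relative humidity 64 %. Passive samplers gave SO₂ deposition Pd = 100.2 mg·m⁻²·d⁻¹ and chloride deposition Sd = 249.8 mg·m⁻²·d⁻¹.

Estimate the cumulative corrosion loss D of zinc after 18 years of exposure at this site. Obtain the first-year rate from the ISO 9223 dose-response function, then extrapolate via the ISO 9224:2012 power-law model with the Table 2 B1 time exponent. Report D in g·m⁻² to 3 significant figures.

zinc: f(T) = -0.071·(T−10) [T>10 °C] = -0.3337
  sulphur-dioxide contribution → 1.332 μm/a
  chloride contribution → 2.37 μm/a
  total first-year rate 3.702 μm/a
ISO 9224: D(t) = r_corr · t^b with b = 0.813 (zinc, B1)
  D(18) = 3.702 × 18^0.813 = 3.702 × 10.48 = 38.81 μm
  Mass loss = 38.81 μm × 7.14 g/cm³ = 277.1 g·m⁻²

D(18) = 277 g·m⁻²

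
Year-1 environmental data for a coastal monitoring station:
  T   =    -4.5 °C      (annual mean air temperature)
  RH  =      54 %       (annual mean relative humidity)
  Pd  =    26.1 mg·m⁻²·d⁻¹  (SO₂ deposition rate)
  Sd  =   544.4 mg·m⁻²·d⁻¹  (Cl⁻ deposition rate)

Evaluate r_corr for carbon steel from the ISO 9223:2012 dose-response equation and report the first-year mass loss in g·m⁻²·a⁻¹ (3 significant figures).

r_corr = 223 g·m⁻²·a⁻¹

carbon steel: T≤10 °C ⇒ hinge +0.150·(-4.5−10) = -2.1750
  sulphur-dioxide contribution → 3.229 μm/a
  chloride contribution → 25.15 μm/a
  ⇒ r_corr(carbon steel) = 28.38 μm/a
Convert to mass loss: 28.38 μm/a × 7.85 g/cm³ = 222.8 g·m⁻²·a⁻¹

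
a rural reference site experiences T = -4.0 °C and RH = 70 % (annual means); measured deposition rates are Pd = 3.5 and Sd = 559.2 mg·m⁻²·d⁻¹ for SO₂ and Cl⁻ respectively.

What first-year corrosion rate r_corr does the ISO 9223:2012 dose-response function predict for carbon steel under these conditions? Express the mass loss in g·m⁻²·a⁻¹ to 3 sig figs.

r_corr = 361 g·m⁻²·a⁻¹

carbon steel: temperature factor f = +0.150·(-14.0) = -2.1000
  sulphur-dioxide contribution → 1.686 μm/a
  chloride contribution → 44.24 μm/a
  ⇒ r_corr(carbon steel) = 45.93 μm/a
Convert to mass loss: 45.93 μm/a × 7.85 g/cm³ = 360.5 g·m⁻²·a⁻¹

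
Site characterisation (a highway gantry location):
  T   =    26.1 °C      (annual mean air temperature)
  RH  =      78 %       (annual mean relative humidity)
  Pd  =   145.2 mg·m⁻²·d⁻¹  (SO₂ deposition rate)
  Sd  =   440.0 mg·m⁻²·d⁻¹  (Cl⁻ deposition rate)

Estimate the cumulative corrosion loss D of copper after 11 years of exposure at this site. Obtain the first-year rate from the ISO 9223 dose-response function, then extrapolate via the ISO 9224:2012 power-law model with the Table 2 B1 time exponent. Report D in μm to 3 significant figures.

copper: f(T) = -0.080·(T−10) [T>10 °C] = -1.2880
  sulphur-dioxide contribution → 0.5317 μm/a
  chloride contribution → 3.158 μm/a
  ⇒ r_corr(copper) = 3.689 μm/a
ISO 9224: D(t) = r_corr · t^b with b = 0.667 (copper, B1)
  D(11) = 3.689 × 11^0.667 = 3.689 × 4.95 = 18.26 μm

D(11) = 18.3 μm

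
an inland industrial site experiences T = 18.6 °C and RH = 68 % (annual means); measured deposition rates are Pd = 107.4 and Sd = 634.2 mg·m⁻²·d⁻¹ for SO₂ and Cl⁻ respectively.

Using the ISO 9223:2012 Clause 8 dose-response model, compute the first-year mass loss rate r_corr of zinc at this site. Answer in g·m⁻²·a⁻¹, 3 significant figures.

r_corr = 50.3 g·m⁻²·a⁻¹

zinc: f(T) = -0.071·(T−10) [T>10 °C] = -0.6106
  Pd branch = 0.0129·Pd^0.44·e^(0.046·RH+f) = 1.252 μm/a
  Cl⁻ term: 0.0175·634.2^0.57·exp(0.008·68+0.085·18.6) = 5.797
  r_corr = 1.252 + 5.797 = 7.048 μm/a
Convert to mass loss: 7.048 μm/a × 7.14 g/cm³ = 50.33 g·m⁻²·a⁻¹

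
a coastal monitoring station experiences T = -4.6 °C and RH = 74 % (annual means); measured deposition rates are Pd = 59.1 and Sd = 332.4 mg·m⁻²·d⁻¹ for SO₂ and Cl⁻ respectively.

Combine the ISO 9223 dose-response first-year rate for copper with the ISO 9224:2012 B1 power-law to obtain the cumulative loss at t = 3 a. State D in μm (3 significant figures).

copper: f(T) = +0.126·(T−10) [T≤10 °C] = -1.8396
  sulphur-dioxide contribution → 0.1915 μm/a
  chloride contribution → 0.5632 μm/a
  ⇒ r_corr(copper) = 0.7546 μm/a
Long-term exponent b (ISO 9224 Table 2, B1) = 0.667
  D(3) = 0.7546 × 3^0.667 = 0.7546 × 2.081 = 1.57 μm

D(3) = 1.57 μm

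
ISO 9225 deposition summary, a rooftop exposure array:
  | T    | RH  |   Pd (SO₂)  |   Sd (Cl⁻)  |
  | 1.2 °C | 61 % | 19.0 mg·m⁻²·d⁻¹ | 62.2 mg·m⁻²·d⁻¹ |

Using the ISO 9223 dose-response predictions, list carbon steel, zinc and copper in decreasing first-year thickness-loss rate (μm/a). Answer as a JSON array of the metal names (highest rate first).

carbon steel: T≤10 °C ⇒ hinge +0.150·(1.2−10) = -1.3200
  Pd branch = 1.77·Pd^0.52·e^(0.02·RH+f) = 7.404 μm/a
  Sd branch = 0.102·Sd^0.62·e^(0.033·RH+0.04·T) = 10.37 μm/a
  r_corr = 7.404 + 10.37 = 17.78 μm/a
zinc: T≤10 °C ⇒ hinge +0.038·(1.2−10) = -0.3344
  SO₂ term: 0.0129·19.0^0.44·exp(0.046·61-0.3344) = 0.558
  Sd branch = 0.0175·Sd^0.57·e^(0.008·RH+0.085·T) = 0.3325 μm/a
  r_corr = 0.558 + 0.3325 = 0.8905 μm/a
copper: f(T) = +0.126·(T−10) [T≤10 °C] = -1.1088
  Pd branch = 0.0053·Pd^0.26·e^(0.059·RH+f) = 0.1375 μm/a
  Sd branch = 0.01025·Sd^0.27·e^(0.036·RH+0.049·T) = 0.2981 μm/a
  sum: 0.1375 + 0.2981 → r_corr = 0.4355 μm/a
Ordering by μm/a: carbon steel (17.8) > zinc (0.89) > copper (0.436)

["carbon steel", "zinc", "copper"]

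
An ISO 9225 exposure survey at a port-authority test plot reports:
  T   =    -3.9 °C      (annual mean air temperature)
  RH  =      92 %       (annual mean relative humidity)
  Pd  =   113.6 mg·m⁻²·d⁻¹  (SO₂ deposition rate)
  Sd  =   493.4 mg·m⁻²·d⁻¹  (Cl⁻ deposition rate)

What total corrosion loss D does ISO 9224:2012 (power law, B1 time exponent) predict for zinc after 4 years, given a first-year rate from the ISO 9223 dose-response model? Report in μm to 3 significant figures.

D(4) = 15.7 μm

zinc: T≤10 °C ⇒ hinge +0.038·(-3.9−10) = -0.5282
  sulphur-dioxide contribution → 4.202 μm/a
  chloride contribution → 0.8992 μm/a
  total first-year rate 5.102 μm/a
Long-term exponent b (ISO 9224 Table 2, B1) = 0.813
  D(4) = 5.102 × 4^0.813 = 5.102 × 3.087 = 15.75 μm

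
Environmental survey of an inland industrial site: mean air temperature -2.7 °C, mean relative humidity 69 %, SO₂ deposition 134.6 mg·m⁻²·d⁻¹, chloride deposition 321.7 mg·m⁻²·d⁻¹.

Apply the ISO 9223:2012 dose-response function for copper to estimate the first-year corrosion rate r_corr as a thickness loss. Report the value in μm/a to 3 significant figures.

copper: T≤10 °C ⇒ hinge +0.126·(-2.7−10) = -1.6002
  sulphur-dioxide contribution → 0.2243 μm/a
  chloride contribution → 0.5118 μm/a
  ⇒ r_corr(copper) = 0.7361 μm/a

r_corr = 0.736 μm/a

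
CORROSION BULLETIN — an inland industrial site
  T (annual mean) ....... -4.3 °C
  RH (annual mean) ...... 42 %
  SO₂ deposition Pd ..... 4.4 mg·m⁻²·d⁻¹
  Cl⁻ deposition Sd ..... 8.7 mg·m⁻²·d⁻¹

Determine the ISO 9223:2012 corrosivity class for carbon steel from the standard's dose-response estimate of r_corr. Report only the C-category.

C2

carbon steel: temperature factor f = +0.150·(-14.3) = -2.1450
  Pd branch = 1.77·Pd^0.52·e^(0.02·RH+f) = 1.037 μm/a
  Sd branch = 0.102·Sd^0.62·e^(0.033·RH+0.04·T) = 1.313 μm/a
  r_corr = 1.037 + 1.313 = 2.35 μm/a
2.35 μm/a falls in (1.3, 25] for carbon steel → category C2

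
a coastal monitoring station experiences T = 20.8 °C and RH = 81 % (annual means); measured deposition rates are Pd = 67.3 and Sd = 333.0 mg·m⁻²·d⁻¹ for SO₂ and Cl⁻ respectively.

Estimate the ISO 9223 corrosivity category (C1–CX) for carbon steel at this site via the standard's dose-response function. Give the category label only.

carbon steel: f(T) = -0.054·(T−10) [T>10 °C] = -0.5832
  sulphur-dioxide contribution → 44.55 μm/a
  chloride contribution → 124.4 μm/a
  ⇒ r_corr(carbon steel) = 168.9 μm/a
ISO 9223 Table 2 (carbon steel): 80 < 169 ≤ 200 μm/a ⇒ C5

C5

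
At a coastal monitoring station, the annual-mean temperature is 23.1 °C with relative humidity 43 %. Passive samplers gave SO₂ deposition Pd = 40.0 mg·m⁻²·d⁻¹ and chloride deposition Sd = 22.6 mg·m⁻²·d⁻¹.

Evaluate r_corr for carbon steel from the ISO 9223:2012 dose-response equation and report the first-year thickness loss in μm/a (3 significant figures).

carbon steel: T>10 °C ⇒ hinge -0.054·(23.1−10) = -0.7074
  Pd branch = 1.77·Pd^0.52·e^(0.02·RH+f) = 14.04 μm/a
  Cl⁻ term: 0.102·22.6^0.62·exp(0.033·43+0.04·23.1) = 7.34
  sum: 14.04 + 7.34 → r_corr = 21.38 μm/a

r_corr = 21.4 μm/a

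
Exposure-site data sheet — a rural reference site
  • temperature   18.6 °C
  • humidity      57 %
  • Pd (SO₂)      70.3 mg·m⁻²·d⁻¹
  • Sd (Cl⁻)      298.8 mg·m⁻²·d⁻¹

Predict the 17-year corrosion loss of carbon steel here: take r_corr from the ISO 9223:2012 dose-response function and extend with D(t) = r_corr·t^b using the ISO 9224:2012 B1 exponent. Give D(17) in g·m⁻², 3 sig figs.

D(17) = 2.76e+03 g·m⁻²

carbon steel: T>10 °C ⇒ hinge -0.054·(18.6−10) = -0.4644
  sulphur-dioxide contribution → 31.75 μm/a
  chloride contribution → 48.23 μm/a
  ⇒ r_corr(carbon steel) = 79.99 μm/a
Power-law: D(17) = r_corr · 17^0.523
  D(17) = 79.99 × 17^0.523 = 79.99 × 4.401 = 352 μm
  Mass loss = 352 μm × 7.85 g/cm³ = 2763 g·m⁻²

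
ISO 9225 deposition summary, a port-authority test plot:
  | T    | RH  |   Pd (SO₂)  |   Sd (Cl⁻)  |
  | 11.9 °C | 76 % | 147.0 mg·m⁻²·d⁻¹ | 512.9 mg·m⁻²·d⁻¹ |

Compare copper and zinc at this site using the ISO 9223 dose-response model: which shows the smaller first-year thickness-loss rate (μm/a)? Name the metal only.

copper

copper: temperature factor f = -0.080·(1.9) = -0.1520
  sulphur-dioxide contribution → 1.476 μm/a
  chloride contribution → 1.527 μm/a
  ⇒ r_corr(copper) = 3.003 μm/a
zinc: f(T) = -0.071·(T−10) [T>10 °C] = -0.1349
  sulphur-dioxide contribution → 3.341 μm/a
  chloride contribution → 3.098 μm/a
  total first-year rate 6.439 μm/a
Ordering by μm/a: zinc (6.44) > copper (3)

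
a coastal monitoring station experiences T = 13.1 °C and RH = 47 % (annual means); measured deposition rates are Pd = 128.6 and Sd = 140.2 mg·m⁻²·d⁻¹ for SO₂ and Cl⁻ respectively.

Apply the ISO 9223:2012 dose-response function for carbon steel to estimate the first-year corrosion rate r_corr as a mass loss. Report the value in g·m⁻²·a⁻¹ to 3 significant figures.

r_corr = 513 g·m⁻²·a⁻¹

carbon steel: temperature factor f = -0.054·(3.1) = -0.1674
  SO₂ term: 1.77·128.6^0.52·exp(0.02·47-0.1674) = 47.9
  Sd branch = 0.102·Sd^0.62·e^(0.033·RH+0.04·T) = 17.41 μm/a
  r_corr = 47.9 + 17.41 = 65.31 μm/a
Convert to mass loss: 65.31 μm/a × 7.85 g/cm³ = 512.6 g·m⁻²·a⁻¹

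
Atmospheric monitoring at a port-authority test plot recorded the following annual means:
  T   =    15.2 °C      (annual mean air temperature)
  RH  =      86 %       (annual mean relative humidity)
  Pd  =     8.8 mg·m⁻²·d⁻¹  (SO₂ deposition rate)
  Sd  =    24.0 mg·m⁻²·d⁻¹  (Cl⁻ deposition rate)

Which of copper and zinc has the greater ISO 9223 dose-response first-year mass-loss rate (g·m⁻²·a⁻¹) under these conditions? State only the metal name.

copper

copper: f(T) = -0.080·(T−10) [T>10 °C] = -0.4160
  Pd branch = 0.0053·Pd^0.26·e^(0.059·RH+f) = 0.9835 μm/a
  Cl⁻ term: 0.01025·24.0^0.27·exp(0.036·86+0.049·15.2) = 1.126
  r_corr = 0.9835 + 1.126 = 2.109 μm/a
  mass loss = 2.109 μm/a × 8.96 g/cm³ = 18.9 g·m⁻²·a⁻¹
zinc: f(T) = -0.071·(T−10) [T>10 °C] = -0.3692
  SO₂ term: 0.0129·8.8^0.44·exp(0.046·86-0.3692) = 1.213
  Cl⁻ term: 0.0175·24.0^0.57·exp(0.008·86+0.085·15.2) = 0.7756
  sum: 1.213 + 0.7756 → r_corr = 1.989 μm/a
  mass loss = 1.989 μm/a × 7.14 g/cm³ = 14.2 g·m⁻²·a⁻¹
Ordering by g·m⁻²·a⁻¹: copper (18.9) > zinc (14.2)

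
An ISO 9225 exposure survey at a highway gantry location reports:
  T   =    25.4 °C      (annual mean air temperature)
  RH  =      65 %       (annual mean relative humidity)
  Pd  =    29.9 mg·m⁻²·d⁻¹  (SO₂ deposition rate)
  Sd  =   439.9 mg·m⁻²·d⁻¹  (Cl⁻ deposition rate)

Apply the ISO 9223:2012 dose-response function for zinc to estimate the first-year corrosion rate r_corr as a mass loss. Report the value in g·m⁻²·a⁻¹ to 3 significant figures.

r_corr = 61.2 g·m⁻²·a⁻¹

zinc: temperature factor f = -0.071·(15.4) = -1.0934
  sulphur-dioxide contribution → 0.3833 μm/a
  chloride contribution → 8.189 μm/a
  ⇒ r_corr(zinc) = 8.572 μm/a
Convert to mass loss: 8.572 μm/a × 7.14 g/cm³ = 61.21 g·m⁻²·a⁻¹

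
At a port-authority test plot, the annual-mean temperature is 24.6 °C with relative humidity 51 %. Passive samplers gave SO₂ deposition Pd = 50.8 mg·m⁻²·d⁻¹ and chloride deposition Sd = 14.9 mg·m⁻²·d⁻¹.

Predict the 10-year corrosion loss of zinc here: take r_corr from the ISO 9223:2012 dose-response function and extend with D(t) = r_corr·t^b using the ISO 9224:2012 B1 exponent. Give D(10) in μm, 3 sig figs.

D(10) = 8.21 μm

zinc: T>10 °C ⇒ hinge -0.071·(24.6−10) = -1.0366
  SO₂ term: 0.0129·50.8^0.44·exp(0.046·51-1.0366) = 0.2691
  Sd branch = 0.0175·Sd^0.57·e^(0.008·RH+0.085·T) = 0.9932 μm/a
  r_corr = 0.2691 + 0.9932 = 1.262 μm/a
Power-law: D(10) = r_corr · 10^0.813
  D(10) = 1.262 × 10^0.813 = 1.262 × 6.501 = 8.207 μm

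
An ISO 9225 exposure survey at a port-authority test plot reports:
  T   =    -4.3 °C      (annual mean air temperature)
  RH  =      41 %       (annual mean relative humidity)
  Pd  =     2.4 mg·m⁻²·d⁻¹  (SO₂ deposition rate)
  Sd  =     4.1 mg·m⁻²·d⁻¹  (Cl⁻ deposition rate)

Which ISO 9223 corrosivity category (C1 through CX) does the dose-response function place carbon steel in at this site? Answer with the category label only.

carbon steel: T≤10 °C ⇒ hinge +0.150·(-4.3−10) = -2.1450
  sulphur-dioxide contribution → 0.7417 μm/a
  chloride contribution → 0.7969 μm/a
  total first-year rate 1.539 μm/a
1.54 μm/a falls in (1.3, 25] for carbon steel → category C2

C2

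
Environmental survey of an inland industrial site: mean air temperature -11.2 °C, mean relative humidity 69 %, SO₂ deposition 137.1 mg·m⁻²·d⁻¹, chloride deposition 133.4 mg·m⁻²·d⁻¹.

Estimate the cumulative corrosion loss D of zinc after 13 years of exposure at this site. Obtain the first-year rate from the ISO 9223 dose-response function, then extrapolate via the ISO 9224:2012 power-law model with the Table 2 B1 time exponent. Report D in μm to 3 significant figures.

D(13) = 11.2 μm

zinc: f(T) = +0.038·(T−10) [T≤10 °C] = -0.8056
  SO₂ term: 0.0129·137.1^0.44·exp(0.046·69-0.8056) = 1.201
  Cl⁻ term: 0.0175·133.4^0.57·exp(0.008·69+0.085·-11.2) = 0.1908
  sum: 1.201 + 0.1908 → r_corr = 1.392 μm/a
ISO 9224: D(t) = r_corr · t^b with b = 0.813 (zinc, B1)
  D(13) = 1.392 × 13^0.813 = 1.392 × 8.047 = 11.2 μm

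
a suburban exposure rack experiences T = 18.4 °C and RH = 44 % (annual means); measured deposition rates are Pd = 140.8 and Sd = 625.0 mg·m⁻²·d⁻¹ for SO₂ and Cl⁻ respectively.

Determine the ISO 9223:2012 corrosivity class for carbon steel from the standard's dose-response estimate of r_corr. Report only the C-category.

C5

carbon steel: temperature factor f = -0.054·(8.4) = -0.4536
  sulphur-dioxide contribution → 35.52 μm/a
  chloride contribution → 49.24 μm/a
  ⇒ r_corr(carbon steel) = 84.75 μm/a
84.8 μm/a falls in (80, 200] for carbon steel → category C5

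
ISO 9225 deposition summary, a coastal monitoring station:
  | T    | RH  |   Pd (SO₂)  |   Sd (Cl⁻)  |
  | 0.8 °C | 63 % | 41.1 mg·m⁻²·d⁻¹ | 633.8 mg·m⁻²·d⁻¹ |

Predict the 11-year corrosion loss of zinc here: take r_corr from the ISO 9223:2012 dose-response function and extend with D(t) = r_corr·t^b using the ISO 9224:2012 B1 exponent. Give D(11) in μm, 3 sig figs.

zinc: T≤10 °C ⇒ hinge +0.038·(0.8−10) = -0.3496
  sulphur-dioxide contribution → 0.8461 μm/a
  chloride contribution → 1.226 μm/a
  total first-year rate 2.072 μm/a
Long-term exponent b (ISO 9224 Table 2, B1) = 0.813
  D(11) = 2.072 × 11^0.813 = 2.072 × 7.025 = 14.56 μm

D(11) = 14.6 μm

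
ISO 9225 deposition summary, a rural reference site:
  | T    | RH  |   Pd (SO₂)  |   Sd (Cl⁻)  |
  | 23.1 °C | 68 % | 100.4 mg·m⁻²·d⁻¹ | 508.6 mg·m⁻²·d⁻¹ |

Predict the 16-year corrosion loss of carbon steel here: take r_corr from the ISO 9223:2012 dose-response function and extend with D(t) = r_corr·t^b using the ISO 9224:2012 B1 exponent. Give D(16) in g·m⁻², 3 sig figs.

D(16) = 5.11e+03 g·m⁻²

carbon steel: temperature factor f = -0.054·(13.1) = -0.7074
  Pd branch = 1.77·Pd^0.52·e^(0.02·RH+f) = 37.35 μm/a
  Sd branch = 0.102·Sd^0.62·e^(0.033·RH+0.04·T) = 115.5 μm/a
  sum: 37.35 + 115.5 → r_corr = 152.8 μm/a
Long-term exponent b (ISO 9224 Table 2, B1) = 0.523
  D(16) = 152.8 × 16^0.523 = 152.8 × 4.263 = 651.5 μm
  Mass loss = 651.5 μm × 7.85 g/cm³ = 5114 g·m⁻²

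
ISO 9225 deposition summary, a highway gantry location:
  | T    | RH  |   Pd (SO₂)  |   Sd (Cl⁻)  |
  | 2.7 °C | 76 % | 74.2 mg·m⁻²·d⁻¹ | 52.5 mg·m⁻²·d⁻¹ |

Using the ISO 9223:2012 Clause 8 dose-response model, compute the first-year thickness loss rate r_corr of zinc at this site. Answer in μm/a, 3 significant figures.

zinc: T≤10 °C ⇒ hinge +0.038·(2.7−10) = -0.2774
  sulphur-dioxide contribution → 2.145 μm/a
  chloride contribution → 0.3866 μm/a
  total first-year rate 2.531 μm/a

r_corr = 2.53 μm/a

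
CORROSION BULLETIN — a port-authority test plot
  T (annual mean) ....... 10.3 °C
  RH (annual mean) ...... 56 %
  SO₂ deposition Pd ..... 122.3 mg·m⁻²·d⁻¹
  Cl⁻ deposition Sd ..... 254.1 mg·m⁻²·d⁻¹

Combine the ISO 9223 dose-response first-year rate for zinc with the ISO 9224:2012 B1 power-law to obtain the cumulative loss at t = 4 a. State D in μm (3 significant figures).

zinc: temperature factor f = -0.071·(0.3) = -0.0213
  sulphur-dioxide contribution → 1.376 μm/a
  chloride contribution → 1.544 μm/a
  ⇒ r_corr(zinc) = 2.92 μm/a
ISO 9224: D(t) = r_corr · t^b with b = 0.813 (zinc, B1)
  D(4) = 2.92 × 4^0.813 = 2.92 × 3.087 = 9.012 μm

D(4) = 9.01 μm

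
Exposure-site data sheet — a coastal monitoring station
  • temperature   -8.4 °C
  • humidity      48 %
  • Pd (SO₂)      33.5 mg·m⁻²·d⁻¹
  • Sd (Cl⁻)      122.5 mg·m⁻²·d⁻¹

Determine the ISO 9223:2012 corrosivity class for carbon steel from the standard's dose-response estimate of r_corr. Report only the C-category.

carbon steel: T≤10 °C ⇒ hinge +0.150·(-8.4−10) = -2.7600
  Pd branch = 1.77·Pd^0.52·e^(0.02·RH+f) = 1.817 μm/a
  Cl⁻ term: 0.102·122.5^0.62·exp(0.033·48+0.04·-8.4) = 7.002
  r_corr = 1.817 + 7.002 = 8.819 μm/a
8.82 μm/a falls in (1.3, 25] for carbon steel → category C2

C2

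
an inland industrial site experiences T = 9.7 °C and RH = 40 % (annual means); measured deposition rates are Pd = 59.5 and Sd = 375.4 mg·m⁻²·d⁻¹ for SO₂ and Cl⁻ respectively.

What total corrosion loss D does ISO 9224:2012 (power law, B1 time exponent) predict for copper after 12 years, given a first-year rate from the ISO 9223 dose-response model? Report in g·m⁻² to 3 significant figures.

D(12) = 23.6 g·m⁻²

copper: T≤10 °C ⇒ hinge +0.126·(9.7−10) = -0.0378
  SO₂ term: 0.0053·59.5^0.26·exp(0.059·40-0.0378) = 0.1564
  Sd branch = 0.01025·Sd^0.27·e^(0.036·RH+0.049·T) = 0.3449 μm/a
  r_corr = 0.1564 + 0.3449 = 0.5012 μm/a
Power-law: D(12) = r_corr · 12^0.667
  D(12) = 0.5012 × 12^0.667 = 0.5012 × 5.246 = 2.629 μm
  Mass loss = 2.629 μm × 8.96 g/cm³ = 23.56 g·m⁻²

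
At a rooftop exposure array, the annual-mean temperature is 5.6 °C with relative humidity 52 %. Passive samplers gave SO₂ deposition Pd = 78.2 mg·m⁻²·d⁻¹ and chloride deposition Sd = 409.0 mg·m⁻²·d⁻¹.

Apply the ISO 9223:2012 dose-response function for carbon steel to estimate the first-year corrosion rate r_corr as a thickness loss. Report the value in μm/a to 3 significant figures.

r_corr = 54.5 μm/a

carbon steel: T≤10 °C ⇒ hinge +0.150·(5.6−10) = -0.6600
  sulphur-dioxide contribution → 24.97 μm/a
  chloride contribution → 29.54 μm/a
  ⇒ r_corr(carbon steel) = 54.51 μm/a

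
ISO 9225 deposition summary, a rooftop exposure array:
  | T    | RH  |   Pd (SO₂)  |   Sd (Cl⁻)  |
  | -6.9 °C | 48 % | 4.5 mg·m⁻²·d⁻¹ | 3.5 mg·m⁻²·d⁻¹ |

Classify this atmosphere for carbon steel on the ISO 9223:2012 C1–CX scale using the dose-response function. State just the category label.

carbon steel: f(T) = +0.150·(T−10) [T≤10 °C] = -2.5350
  sulphur-dioxide contribution → 0.801 μm/a
  chloride contribution → 0.8203 μm/a
  total first-year rate 1.621 μm/a
Category bounds: 1.3…25 μm/a bracket r_corr ⇒ C2

C2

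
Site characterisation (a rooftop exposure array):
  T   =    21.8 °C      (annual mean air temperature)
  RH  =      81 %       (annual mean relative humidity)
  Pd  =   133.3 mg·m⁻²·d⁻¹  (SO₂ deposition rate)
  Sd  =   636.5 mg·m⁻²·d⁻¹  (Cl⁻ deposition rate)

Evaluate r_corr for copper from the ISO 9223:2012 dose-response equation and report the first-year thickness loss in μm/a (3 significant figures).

copper: f(T) = -0.080·(T−10) [T>10 °C] = -0.9440
  sulphur-dioxide contribution → 0.8755 μm/a
  chloride contribution → 3.148 μm/a
  total first-year rate 4.024 μm/a

r_corr = 4.02 μm/a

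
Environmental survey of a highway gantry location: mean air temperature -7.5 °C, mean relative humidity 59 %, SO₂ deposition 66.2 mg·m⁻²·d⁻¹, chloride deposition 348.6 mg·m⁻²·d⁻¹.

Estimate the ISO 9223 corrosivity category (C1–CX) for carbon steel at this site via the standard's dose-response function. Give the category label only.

C2

carbon steel: f(T) = +0.150·(T−10) [T≤10 °C] = -2.6250
  SO₂ term: 1.77·66.2^0.52·exp(0.02·59-2.6250) = 3.692
  Cl⁻ term: 0.102·348.6^0.62·exp(0.033·59+0.04·-7.5) = 19.96
  r_corr = 3.692 + 19.96 = 23.65 μm/a
23.7 μm/a falls in (1.3, 25] for carbon steel → category C2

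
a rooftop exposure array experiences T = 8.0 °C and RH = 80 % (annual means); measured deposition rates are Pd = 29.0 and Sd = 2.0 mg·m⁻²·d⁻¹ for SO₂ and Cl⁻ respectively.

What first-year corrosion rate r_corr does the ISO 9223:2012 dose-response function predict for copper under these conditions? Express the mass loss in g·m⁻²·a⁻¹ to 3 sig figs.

r_corr = 12.9 g·m⁻²·a⁻¹

copper: temperature factor f = +0.126·(-2.0) = -0.2520
  Pd branch = 0.0053·Pd^0.26·e^(0.059·RH+f) = 1.109 μm/a
  Sd branch = 0.01025·Sd^0.27·e^(0.036·RH+0.049·T) = 0.3258 μm/a
  sum: 1.109 + 0.3258 → r_corr = 1.435 μm/a
Convert to mass loss: 1.435 μm/a × 8.96 g/cm³ = 12.86 g·m⁻²·a⁻¹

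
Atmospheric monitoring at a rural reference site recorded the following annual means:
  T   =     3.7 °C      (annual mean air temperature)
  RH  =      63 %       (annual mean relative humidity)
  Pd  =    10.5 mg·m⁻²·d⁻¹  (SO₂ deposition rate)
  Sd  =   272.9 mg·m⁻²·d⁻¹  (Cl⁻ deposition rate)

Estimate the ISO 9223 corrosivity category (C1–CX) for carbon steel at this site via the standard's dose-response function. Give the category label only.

C3

carbon steel: temperature factor f = +0.150·(-6.3) = -0.9450
  sulphur-dioxide contribution → 8.237 μm/a
  chloride contribution → 30.63 μm/a
  total first-year rate 38.86 μm/a
Category bounds: 25…50 μm/a bracket r_corr ⇒ C3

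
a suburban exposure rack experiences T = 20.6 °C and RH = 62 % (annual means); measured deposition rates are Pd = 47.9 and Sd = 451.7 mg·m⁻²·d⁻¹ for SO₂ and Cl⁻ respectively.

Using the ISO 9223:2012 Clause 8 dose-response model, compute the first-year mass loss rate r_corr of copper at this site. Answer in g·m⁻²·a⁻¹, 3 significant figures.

r_corr = 14.4 g·m⁻²·a⁻¹

copper: f(T) = -0.080·(T−10) [T>10 °C] = -0.8480
  Pd branch = 0.0053·Pd^0.26·e^(0.059·RH+f) = 0.2407 μm/a
  Cl⁻ term: 0.01025·451.7^0.27·exp(0.036·62+0.049·20.6) = 1.365
  r_corr = 0.2407 + 1.365 = 1.606 μm/a
Convert to mass loss: 1.606 μm/a × 8.96 g/cm³ = 14.39 g·m⁻²·a⁻¹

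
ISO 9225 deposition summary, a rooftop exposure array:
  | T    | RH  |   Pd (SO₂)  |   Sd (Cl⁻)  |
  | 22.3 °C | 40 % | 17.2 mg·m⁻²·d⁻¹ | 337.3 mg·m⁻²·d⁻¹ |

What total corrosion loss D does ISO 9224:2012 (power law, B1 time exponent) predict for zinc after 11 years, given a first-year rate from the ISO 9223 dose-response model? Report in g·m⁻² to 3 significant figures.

D(11) = 228 g·m⁻²

zinc: f(T) = -0.071·(T−10) [T>10 °C] = -0.8733
  SO₂ term: 0.0129·17.2^0.44·exp(0.046·40-0.8733) = 0.1186
  Cl⁻ term: 0.0175·337.3^0.57·exp(0.008·40+0.085·22.3) = 4.428
  r_corr = 0.1186 + 4.428 = 4.546 μm/a
ISO 9224: D(t) = r_corr · t^b with b = 0.813 (zinc, B1)
  D(11) = 4.546 × 11^0.813 = 4.546 × 7.025 = 31.94 μm
  Mass loss = 31.94 μm × 7.14 g/cm³ = 228 g·m⁻²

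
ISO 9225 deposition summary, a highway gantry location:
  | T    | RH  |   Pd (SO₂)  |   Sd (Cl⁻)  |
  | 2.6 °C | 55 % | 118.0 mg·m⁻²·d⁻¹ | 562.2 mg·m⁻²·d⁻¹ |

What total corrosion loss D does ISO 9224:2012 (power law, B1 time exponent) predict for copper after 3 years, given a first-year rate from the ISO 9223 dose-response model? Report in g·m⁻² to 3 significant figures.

D(3) = 12.1 g·m⁻²

copper: T≤10 °C ⇒ hinge +0.126·(2.6−10) = -0.9324
  SO₂ term: 0.0053·118.0^0.26·exp(0.059·55-0.9324) = 0.1851
  Sd branch = 0.01025·Sd^0.27·e^(0.036·RH+0.049·T) = 0.466 μm/a
  r_corr = 0.1851 + 0.466 = 0.6511 μm/a
ISO 9224: D(t) = r_corr · t^b with b = 0.667 (copper, B1)
  D(3) = 0.6511 × 3^0.667 = 0.6511 × 2.081 = 1.355 μm
  Mass loss = 1.355 μm × 8.96 g/cm³ = 12.14 g·m⁻²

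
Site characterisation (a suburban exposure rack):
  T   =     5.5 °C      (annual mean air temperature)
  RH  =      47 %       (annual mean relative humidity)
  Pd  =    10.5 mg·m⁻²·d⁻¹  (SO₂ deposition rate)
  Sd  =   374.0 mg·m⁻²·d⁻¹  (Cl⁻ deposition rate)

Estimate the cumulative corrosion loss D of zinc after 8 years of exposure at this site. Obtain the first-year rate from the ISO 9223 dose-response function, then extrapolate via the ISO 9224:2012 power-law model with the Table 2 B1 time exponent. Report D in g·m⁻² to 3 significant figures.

D(8) = 56.4 g·m⁻²

zinc: temperature factor f = +0.038·(-4.5) = -0.1710
  Pd branch = 0.0129·Pd^0.44·e^(0.046·RH+f) = 0.2658 μm/a
  Cl⁻ term: 0.0175·374.0^0.57·exp(0.008·47+0.085·5.5) = 1.191
  r_corr = 0.2658 + 1.191 = 1.457 μm/a
Power-law: D(8) = r_corr · 8^0.813
  D(8) = 1.457 × 8^0.813 = 1.457 × 5.423 = 7.9 μm
  Mass loss = 7.9 μm × 7.14 g/cm³ = 56.4 g·m⁻²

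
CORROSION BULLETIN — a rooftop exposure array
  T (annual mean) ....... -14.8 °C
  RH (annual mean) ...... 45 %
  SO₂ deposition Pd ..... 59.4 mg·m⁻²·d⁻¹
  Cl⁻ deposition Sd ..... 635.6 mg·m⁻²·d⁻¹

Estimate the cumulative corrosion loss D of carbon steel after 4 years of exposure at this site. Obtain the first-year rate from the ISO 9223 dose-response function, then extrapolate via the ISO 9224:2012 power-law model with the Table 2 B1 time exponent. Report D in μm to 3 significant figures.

carbon steel: temperature factor f = +0.150·(-24.8) = -3.7200
  SO₂ term: 1.77·59.4^0.52·exp(0.02·45-3.7200) = 0.8823
  Cl⁻ term: 0.102·635.6^0.62·exp(0.033·45+0.04·-14.8) = 13.63
  r_corr = 0.8823 + 13.63 = 14.51 μm/a
ISO 9224: D(t) = r_corr · t^b with b = 0.523 (carbon steel, B1)
  D(4) = 14.51 × 4^0.523 = 14.51 × 2.065 = 29.96 μm

D(4) = 30.0 μm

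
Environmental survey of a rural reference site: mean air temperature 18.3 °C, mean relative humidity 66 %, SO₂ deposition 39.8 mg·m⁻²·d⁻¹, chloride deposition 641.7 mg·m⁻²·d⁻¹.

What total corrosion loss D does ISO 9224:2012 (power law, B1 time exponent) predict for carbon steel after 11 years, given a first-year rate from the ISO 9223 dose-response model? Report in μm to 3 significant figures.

carbon steel: temperature factor f = -0.054·(8.3) = -0.4482
  Pd branch = 1.77·Pd^0.52·e^(0.02·RH+f) = 28.74 μm/a
  Cl⁻ term: 0.102·641.7^0.62·exp(0.033·66+0.04·18.3) = 103
  sum: 28.74 + 103 → r_corr = 131.8 μm/a
Long-term exponent b (ISO 9224 Table 2, B1) = 0.523
  D(11) = 131.8 × 11^0.523 = 131.8 × 3.505 = 461.8 μm

D(11) = 462 μm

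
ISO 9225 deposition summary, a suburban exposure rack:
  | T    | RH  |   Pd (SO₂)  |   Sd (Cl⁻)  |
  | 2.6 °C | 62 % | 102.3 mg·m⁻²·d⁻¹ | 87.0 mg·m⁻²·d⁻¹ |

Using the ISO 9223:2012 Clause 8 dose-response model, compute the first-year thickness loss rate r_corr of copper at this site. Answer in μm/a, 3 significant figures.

copper: temperature factor f = +0.126·(-7.4) = -0.9324
  Pd branch = 0.0053·Pd^0.26·e^(0.059·RH+f) = 0.2695 μm/a
  Cl⁻ term: 0.01025·87.0^0.27·exp(0.036·62+0.049·2.6) = 0.3623
  sum: 0.2695 + 0.3623 → r_corr = 0.6318 μm/a

r_corr = 0.632 μm/a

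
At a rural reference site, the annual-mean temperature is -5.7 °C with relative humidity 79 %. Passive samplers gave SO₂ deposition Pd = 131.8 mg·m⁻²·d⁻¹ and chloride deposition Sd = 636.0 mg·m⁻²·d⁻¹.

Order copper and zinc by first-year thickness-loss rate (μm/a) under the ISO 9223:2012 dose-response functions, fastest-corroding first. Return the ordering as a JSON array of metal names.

["zinc", "copper"]

copper: temperature factor f = +0.126·(-15.7) = -1.9782
  SO₂ term: 0.0053·131.8^0.26·exp(0.059·79-1.9782) = 0.2758
  Cl⁻ term: 0.01025·636.0^0.27·exp(0.036·79+0.049·-5.7) = 0.7612
  r_corr = 0.2758 + 0.7612 = 1.037 μm/a
zinc: T≤10 °C ⇒ hinge +0.038·(-5.7−10) = -0.5966
  Pd branch = 0.0129·Pd^0.44·e^(0.046·RH+f) = 2.304 μm/a
  Cl⁻ term: 0.0175·636.0^0.57·exp(0.008·79+0.085·-5.7) = 0.8037
  r_corr = 2.304 + 0.8037 = 3.108 μm/a
Ordering by μm/a: zinc (3.11) > copper (1.04)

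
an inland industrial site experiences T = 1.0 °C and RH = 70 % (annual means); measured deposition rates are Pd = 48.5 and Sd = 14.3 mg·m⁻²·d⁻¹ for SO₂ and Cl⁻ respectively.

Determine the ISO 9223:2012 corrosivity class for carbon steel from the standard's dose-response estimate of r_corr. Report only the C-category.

C2

carbon steel: T≤10 °C ⇒ hinge +0.150·(1.0−10) = -1.3500
  sulphur-dioxide contribution → 14 μm/a
  chloride contribution → 5.565 μm/a
  total first-year rate 19.57 μm/a
ISO 9223 Table 2 (carbon steel): 1.3 < 19.6 ≤ 25 μm/a ⇒ C2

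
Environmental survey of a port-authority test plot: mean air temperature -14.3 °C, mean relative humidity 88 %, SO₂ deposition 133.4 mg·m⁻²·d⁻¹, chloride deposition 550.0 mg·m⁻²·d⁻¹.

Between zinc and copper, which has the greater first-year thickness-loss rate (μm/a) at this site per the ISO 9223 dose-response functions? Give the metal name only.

zinc: T≤10 °C ⇒ hinge +0.038·(-14.3−10) = -0.9234
  sulphur-dioxide contribution → 2.527 μm/a
  chloride contribution → 0.3827 μm/a
  ⇒ r_corr(zinc) = 2.91 μm/a
copper: T≤10 °C ⇒ hinge +0.126·(-14.3−10) = -3.0618
  sulphur-dioxide contribution → 0.1592 μm/a
  chloride contribution → 0.664 μm/a
  ⇒ r_corr(copper) = 0.8232 μm/a
Ordering by μm/a: zinc (2.91) > copper (0.823)

zinc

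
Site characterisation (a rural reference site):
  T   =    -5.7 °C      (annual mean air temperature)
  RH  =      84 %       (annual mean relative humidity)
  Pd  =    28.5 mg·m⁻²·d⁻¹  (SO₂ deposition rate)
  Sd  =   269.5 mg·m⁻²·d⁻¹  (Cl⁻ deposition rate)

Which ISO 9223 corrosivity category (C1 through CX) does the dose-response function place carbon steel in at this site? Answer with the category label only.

C3

carbon steel: T≤10 °C ⇒ hinge +0.150·(-5.7−10) = -2.3550
  SO₂ term: 1.77·28.5^0.52·exp(0.02·84-2.3550) = 5.145
  Cl⁻ term: 0.102·269.5^0.62·exp(0.033·84+0.04·-5.7) = 41.72
  r_corr = 5.145 + 41.72 = 46.87 μm/a
Category bounds: 25…50 μm/a bracket r_corr ⇒ C3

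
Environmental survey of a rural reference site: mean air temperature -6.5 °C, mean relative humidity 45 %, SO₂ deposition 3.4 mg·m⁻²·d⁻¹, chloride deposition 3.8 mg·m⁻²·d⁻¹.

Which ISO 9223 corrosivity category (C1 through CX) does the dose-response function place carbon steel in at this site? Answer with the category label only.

carbon steel: temperature factor f = +0.150·(-16.5) = -2.4750
  Pd branch = 1.77·Pd^0.52·e^(0.02·RH+f) = 0.6924 μm/a
  Cl⁻ term: 0.102·3.8^0.62·exp(0.033·45+0.04·-6.5) = 0.7945
  r_corr = 0.6924 + 0.7945 = 1.487 μm/a
1.49 μm/a falls in (1.3, 25] for carbon steel → category C2

C2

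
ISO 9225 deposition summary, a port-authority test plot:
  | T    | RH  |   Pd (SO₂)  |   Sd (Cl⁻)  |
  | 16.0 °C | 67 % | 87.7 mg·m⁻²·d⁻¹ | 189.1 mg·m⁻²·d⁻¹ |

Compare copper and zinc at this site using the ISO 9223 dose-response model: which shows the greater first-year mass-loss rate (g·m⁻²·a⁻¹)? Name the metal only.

copper: temperature factor f = -0.080·(6.0) = -0.4800
  SO₂ term: 0.0053·87.7^0.26·exp(0.059·67-0.4800) = 0.5467
  Cl⁻ term: 0.01025·189.1^0.27·exp(0.036·67+0.049·16.0) = 1.031
  sum: 0.5467 + 1.031 → r_corr = 1.578 μm/a
  mass loss = 1.578 μm/a × 8.96 g/cm³ = 14.14 g·m⁻²·a⁻¹
zinc: f(T) = -0.071·(T−10) [T>10 °C] = -0.4260
  Pd branch = 0.0129·Pd^0.44·e^(0.046·RH+f) = 1.315 μm/a
  Sd branch = 0.0175·Sd^0.57·e^(0.008·RH+0.085·T) = 2.313 μm/a
  r_corr = 1.315 + 2.313 = 3.628 μm/a
  mass loss = 3.628 μm/a × 7.14 g/cm³ = 25.91 g·m⁻²·a⁻¹
Ordering by g·m⁻²·a⁻¹: zinc (25.9) > copper (14.1)

zinc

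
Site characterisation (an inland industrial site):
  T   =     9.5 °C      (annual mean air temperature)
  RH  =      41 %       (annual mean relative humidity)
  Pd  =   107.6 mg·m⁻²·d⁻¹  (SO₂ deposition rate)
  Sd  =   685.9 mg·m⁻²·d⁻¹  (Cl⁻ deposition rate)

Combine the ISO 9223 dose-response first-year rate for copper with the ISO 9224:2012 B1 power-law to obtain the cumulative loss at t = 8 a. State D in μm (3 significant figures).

copper: T≤10 °C ⇒ hinge +0.126·(9.5−10) = -0.0630
  Pd branch = 0.0053·Pd^0.26·e^(0.059·RH+f) = 0.1887 μm/a
  Sd branch = 0.01025·Sd^0.27·e^(0.036·RH+0.049·T) = 0.4166 μm/a
  r_corr = 0.1887 + 0.4166 = 0.6053 μm/a
Power-law: D(8) = r_corr · 8^0.667
  D(8) = 0.6053 × 8^0.667 = 0.6053 × 4.003 = 2.423 μm

D(8) = 2.42 μm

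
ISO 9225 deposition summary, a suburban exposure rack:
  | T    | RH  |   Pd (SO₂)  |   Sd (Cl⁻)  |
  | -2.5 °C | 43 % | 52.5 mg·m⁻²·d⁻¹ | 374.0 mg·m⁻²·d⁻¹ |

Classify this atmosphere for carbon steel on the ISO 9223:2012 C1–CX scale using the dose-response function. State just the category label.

carbon steel: T≤10 °C ⇒ hinge +0.150·(-2.5−10) = -1.8750
  sulphur-dioxide contribution → 5.031 μm/a
  chloride contribution → 15.02 μm/a
  ⇒ r_corr(carbon steel) = 20.05 μm/a
ISO 9223 Table 2 (carbon steel): 1.3 < 20 ≤ 25 μm/a ⇒ C2

C2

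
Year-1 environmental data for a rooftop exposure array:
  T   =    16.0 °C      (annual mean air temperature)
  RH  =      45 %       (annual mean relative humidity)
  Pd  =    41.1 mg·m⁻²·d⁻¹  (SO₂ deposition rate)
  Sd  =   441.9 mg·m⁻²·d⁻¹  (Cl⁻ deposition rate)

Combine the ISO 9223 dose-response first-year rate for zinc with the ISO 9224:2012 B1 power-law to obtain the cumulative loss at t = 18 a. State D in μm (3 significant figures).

D(18) = 36.6 μm

zinc: f(T) = -0.071·(T−10) [T>10 °C] = -0.4260
  Pd branch = 0.0129·Pd^0.44·e^(0.046·RH+f) = 0.3425 μm/a
  Cl⁻ term: 0.0175·441.9^0.57·exp(0.008·45+0.085·16.0) = 3.147
  r_corr = 0.3425 + 3.147 = 3.489 μm/a
ISO 9224: D(t) = r_corr · t^b with b = 0.813 (zinc, B1)
  D(18) = 3.489 × 18^0.813 = 3.489 × 10.48 = 36.58 μm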